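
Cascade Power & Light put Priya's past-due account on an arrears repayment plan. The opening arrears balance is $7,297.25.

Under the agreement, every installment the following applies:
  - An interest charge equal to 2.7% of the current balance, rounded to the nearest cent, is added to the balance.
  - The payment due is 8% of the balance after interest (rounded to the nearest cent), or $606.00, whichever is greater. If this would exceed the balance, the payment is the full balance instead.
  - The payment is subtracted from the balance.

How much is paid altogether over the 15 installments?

Installment 1: opening $7,297.25; interest $197.03 → $7,494.28; payment $606.00; balance $6,888.28
Installment 2: opening $6,888.28; interest $185.98 → $7,074.26; payment $606.00; balance $6,468.26
Installment 3: opening $6,468.26; interest $174.64 → $6,642.90; payment $606.00; balance $6,036.90
Installment 4: opening $6,036.90; interest $163.00 → $6,199.90; payment $606.00; balance $5,593.90
Installment 5: opening $5,593.90; interest $151.04 → $5,744.94; payment $606.00; balance $5,138.94
Installment 6: opening $5,138.94; interest $138.75 → $5,277.69; payment $606.00; balance $4,671.69
Installment 7: opening $4,671.69; interest $126.14 → $4,797.83; payment $606.00; balance $4,191.83
Installment 8: opening $4,191.83; interest $113.18 → $4,305.01; payment $606.00; balance $3,699.01
Installment 9: opening $3,699.01; interest $99.87 → $3,798.88; payment $606.00; balance $3,192.88
Installment 10: opening $3,192.88; interest $86.21 → $3,279.09; payment $606.00; balance $2,673.09
Installment 11: opening $2,673.09; interest $72.17 → $2,745.26; payment $606.00; balance $2,139.26
Installment 12: opening $2,139.26; interest $57.76 → $2,197.02; payment $606.00; balance $1,591.02
Installment 13: opening $1,591.02; interest $42.96 → $1,633.98; payment $606.00; balance $1,027.98
Installment 14: opening $1,027.98; interest $27.76 → $1,055.74; payment $606.00; balance $449.74
Installment 15: opening $449.74; interest $12.14 → $461.88; payment $461.88; balance $0.00
Total paid: $8,945.88

$8,945.88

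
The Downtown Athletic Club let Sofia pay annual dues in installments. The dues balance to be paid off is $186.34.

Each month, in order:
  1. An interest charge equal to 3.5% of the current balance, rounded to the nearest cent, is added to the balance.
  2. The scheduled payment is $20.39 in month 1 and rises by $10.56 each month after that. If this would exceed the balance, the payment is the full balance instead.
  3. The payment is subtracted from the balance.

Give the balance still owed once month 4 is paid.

$63.03

Month 1: opening $186.34; interest $6.52 → $192.86; payment $20.39; balance $172.47
Month 2: opening $172.47; interest $6.04 → $178.51; payment $30.95; balance $147.56
Month 3: opening $147.56; interest $5.16 → $152.72; payment $41.51; balance $111.21
Month 4: opening $111.21; interest $3.89 → $115.10; payment $52.07; balance $63.03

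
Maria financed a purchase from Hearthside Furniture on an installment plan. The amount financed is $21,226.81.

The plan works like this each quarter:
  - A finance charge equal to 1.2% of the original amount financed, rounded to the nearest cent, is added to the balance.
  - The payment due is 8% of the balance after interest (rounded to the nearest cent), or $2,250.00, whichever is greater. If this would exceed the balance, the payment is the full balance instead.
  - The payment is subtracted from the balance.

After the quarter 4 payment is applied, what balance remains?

# | Opening | Interest | Payment | End bal
1 | $21,226.81 | $254.72 | $2,250.00 | $19,231.53
2 | $19,231.53 | $254.72 | $2,250.00 | $17,236.25
3 | $17,236.25 | $254.72 | $2,250.00 | $15,240.97
4 | $15,240.97 | $254.72 | $2,250.00 | $13,245.69

$13,245.69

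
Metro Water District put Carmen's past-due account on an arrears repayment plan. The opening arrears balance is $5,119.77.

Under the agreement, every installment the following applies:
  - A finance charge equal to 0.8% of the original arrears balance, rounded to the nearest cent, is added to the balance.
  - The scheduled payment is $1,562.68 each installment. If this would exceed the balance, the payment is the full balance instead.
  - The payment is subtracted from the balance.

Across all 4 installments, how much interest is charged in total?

# | Opening | Interest | Payment | End bal
1 | $5,119.77 | $40.96 | $1,562.68 | $3,598.05
2 | $3,598.05 | $40.96 | $1,562.68 | $2,076.33
3 | $2,076.33 | $40.96 | $1,562.68 | $554.61
4 | $554.61 | $40.96 | $595.57 | $0.00
Total interest: $40.96 + $40.96 + $40.96 + $40.96 = $163.84

$163.84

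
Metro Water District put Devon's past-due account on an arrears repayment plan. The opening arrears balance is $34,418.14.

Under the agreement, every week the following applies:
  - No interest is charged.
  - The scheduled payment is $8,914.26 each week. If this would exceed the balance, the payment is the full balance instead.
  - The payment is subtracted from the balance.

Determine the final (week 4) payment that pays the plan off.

Week 1: opening $34,418.14; payment $8,914.26; balance $25,503.88
Week 2: opening $25,503.88; payment $8,914.26; balance $16,589.62
Week 3: opening $16,589.62; payment $8,914.26; balance $7,675.36
Week 4: opening $7,675.36; payment $7,675.36; balance $0.00

$7,675.36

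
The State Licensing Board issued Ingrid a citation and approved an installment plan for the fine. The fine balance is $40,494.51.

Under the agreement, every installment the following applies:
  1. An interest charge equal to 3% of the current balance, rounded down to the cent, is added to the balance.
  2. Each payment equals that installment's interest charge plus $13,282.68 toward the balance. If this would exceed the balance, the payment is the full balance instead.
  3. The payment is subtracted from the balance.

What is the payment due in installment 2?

$14,099.03

Installment 1: opening $40,494.51; interest $1,214.83 → $41,709.34; payment $14,497.51; balance $27,211.83
Installment 2: opening $27,211.83; interest $816.35 → $28,028.18; payment $14,099.03; balance $13,929.15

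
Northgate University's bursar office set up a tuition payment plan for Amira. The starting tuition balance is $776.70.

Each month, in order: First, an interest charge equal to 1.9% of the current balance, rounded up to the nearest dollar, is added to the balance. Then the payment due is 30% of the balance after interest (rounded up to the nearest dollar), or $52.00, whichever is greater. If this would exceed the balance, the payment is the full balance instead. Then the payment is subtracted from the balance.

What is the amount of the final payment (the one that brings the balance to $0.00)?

$44.70

Month 1: opening $776.70; interest $15.00 → $791.70; payment $238.00; balance $553.70
Month 2: opening $553.70; interest $11.00 → $564.70; payment $170.00; balance $394.70
Month 3: opening $394.70; interest $8.00 → $402.70; payment $121.00; balance $281.70
Month 4: opening $281.70; interest $6.00 → $287.70; payment $87.00; balance $200.70
Month 5: opening $200.70; interest $4.00 → $204.70; payment $62.00; balance $142.70
Month 6: opening $142.70; interest $3.00 → $145.70; payment $52.00; balance $93.70
Month 7: opening $93.70; interest $2.00 → $95.70; payment $52.00; balance $43.70
Month 8: opening $43.70; interest $1.00 → $44.70; payment $44.70; balance $0.00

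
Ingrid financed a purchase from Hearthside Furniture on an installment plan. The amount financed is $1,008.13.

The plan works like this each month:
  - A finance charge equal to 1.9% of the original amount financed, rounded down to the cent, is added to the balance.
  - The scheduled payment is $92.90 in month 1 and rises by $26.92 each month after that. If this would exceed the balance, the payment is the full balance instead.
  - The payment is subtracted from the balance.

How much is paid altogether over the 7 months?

$1,142.18

Month 1: $1,008.13 +$19.15 interest = $1,027.28; pay $92.90 → $934.38
Month 2: $934.38 +$19.15 interest = $953.53; pay $119.82 → $833.71
Month 3: $833.71 +$19.15 interest = $852.86; pay $146.74 → $706.12
Month 4: $706.12 +$19.15 interest = $725.27; pay $173.66 → $551.61
Month 5: $551.61 +$19.15 interest = $570.76; pay $200.58 → $370.18
Month 6: $370.18 +$19.15 interest = $389.33; pay $227.50 → $161.83
Month 7: $161.83 +$19.15 interest = $180.98; pay $180.98 → $0.00
Total paid: $1,142.18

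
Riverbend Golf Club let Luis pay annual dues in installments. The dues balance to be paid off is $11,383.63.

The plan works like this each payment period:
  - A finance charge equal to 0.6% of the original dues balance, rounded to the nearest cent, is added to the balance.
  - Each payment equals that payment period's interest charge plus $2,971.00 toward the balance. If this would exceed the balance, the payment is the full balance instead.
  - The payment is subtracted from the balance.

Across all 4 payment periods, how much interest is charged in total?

# | Opening | Interest | Payment | End bal
1 | $11,383.63 | $68.30 | $3,039.30 | $8,412.63
2 | $8,412.63 | $68.30 | $3,039.30 | $5,441.63
3 | $5,441.63 | $68.30 | $3,039.30 | $2,470.63
4 | $2,470.63 | $68.30 | $2,538.93 | $0.00
Total interest: $68.30 + $68.30 + $68.30 + $68.30 = $273.20

$273.20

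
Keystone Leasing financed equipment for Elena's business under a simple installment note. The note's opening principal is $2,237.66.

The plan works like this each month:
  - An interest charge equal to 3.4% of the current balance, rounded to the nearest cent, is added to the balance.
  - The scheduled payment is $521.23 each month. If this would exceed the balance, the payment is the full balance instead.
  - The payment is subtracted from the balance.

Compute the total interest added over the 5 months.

Month 1: $2,237.66 +$76.08 interest = $2,313.74; pay $521.23 → $1,792.51
Month 2: $1,792.51 +$60.95 interest = $1,853.46; pay $521.23 → $1,332.23
Month 3: $1,332.23 +$45.30 interest = $1,377.53; pay $521.23 → $856.30
Month 4: $856.30 +$29.11 interest = $885.41; pay $521.23 → $364.18
Month 5: $364.18 +$12.38 interest = $376.56; pay $376.56 → $0.00
Total interest: $76.08 + $60.95 + $45.30 + $29.11 + $12.38 = $223.82

$223.82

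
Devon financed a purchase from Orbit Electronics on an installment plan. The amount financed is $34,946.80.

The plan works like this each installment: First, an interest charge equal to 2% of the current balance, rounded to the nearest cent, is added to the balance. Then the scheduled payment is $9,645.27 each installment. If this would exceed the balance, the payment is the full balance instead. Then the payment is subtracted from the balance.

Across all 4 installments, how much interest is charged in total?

Installment 1: $34,946.80 +$698.94 interest = $35,645.74; pay $9,645.27 → $26,000.47
Installment 2: $26,000.47 +$520.01 interest = $26,520.48; pay $9,645.27 → $16,875.21
Installment 3: $16,875.21 +$337.50 interest = $17,212.71; pay $9,645.27 → $7,567.44
Installment 4: $7,567.44 +$151.35 interest = $7,718.79; pay $7,718.79 → $0.00
Total interest: $698.94 + $520.01 + $337.50 + $151.35 = $1,707.80

$1,707.80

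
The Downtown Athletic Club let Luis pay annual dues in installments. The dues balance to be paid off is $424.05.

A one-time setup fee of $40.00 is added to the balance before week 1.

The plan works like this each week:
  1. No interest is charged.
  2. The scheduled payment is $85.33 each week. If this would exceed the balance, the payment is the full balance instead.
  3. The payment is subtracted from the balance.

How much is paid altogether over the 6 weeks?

Week 1: opening $464.05; payment $85.33; balance $378.72
Week 2: opening $378.72; payment $85.33; balance $293.39
Week 3: opening $293.39; payment $85.33; balance $208.06
Week 4: opening $208.06; payment $85.33; balance $122.73
Week 5: opening $122.73; payment $85.33; balance $37.40
Week 6: opening $37.40; payment $37.40; balance $0.00
Total paid: $464.05

$464.05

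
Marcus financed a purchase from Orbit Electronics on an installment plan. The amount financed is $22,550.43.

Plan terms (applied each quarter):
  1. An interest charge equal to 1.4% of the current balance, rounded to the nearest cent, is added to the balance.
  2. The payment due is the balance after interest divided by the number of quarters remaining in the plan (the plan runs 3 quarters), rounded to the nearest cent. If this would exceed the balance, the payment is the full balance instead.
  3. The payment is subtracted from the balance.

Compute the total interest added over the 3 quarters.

Quarter 1: $22,550.43 +$315.71 interest = $22,866.14; pay $7,622.05 → $15,244.09
Quarter 2: $15,244.09 +$213.42 interest = $15,457.51; pay $7,728.76 → $7,728.75
Quarter 3: $7,728.75 +$108.20 interest = $7,836.95; pay $7,836.95 → $0.00
Total interest: $315.71 + $213.42 + $108.20 = $637.33

$637.33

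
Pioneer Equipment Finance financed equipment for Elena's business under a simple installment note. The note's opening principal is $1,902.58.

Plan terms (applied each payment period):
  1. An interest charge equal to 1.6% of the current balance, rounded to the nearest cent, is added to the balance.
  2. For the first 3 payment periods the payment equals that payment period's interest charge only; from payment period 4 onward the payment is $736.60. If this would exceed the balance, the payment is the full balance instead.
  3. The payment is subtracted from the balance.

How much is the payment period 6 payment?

$486.62

Payment period 1: $1,902.58 +$30.44 interest = $1,933.02; pay $30.44 → $1,902.58
Payment period 2: $1,902.58 +$30.44 interest = $1,933.02; pay $30.44 → $1,902.58
Payment period 3: $1,902.58 +$30.44 interest = $1,933.02; pay $30.44 → $1,902.58
Payment period 4: $1,902.58 +$30.44 interest = $1,933.02; pay $736.60 → $1,196.42
Payment period 5: $1,196.42 +$19.14 interest = $1,215.56; pay $736.60 → $478.96
Payment period 6: $478.96 +$7.66 interest = $486.62; pay $486.62 → $0.00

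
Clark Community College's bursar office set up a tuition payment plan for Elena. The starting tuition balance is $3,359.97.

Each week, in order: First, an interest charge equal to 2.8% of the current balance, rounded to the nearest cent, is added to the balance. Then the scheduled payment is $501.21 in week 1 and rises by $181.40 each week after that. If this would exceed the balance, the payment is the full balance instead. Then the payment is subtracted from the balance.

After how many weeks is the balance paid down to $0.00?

5

Week 1: opening $3,359.97; interest $94.08 → $3,454.05; payment $501.21; balance $2,952.84
Week 2: opening $2,952.84; interest $82.68 → $3,035.52; payment $682.61; balance $2,352.91
Week 3: opening $2,352.91; interest $65.88 → $2,418.79; payment $864.01; balance $1,554.78
Week 4: opening $1,554.78; interest $43.53 → $1,598.31; payment $1,045.41; balance $552.90
Week 5: opening $552.90; interest $15.48 → $568.38; payment $568.38; balance $0.00
Balance reaches $0.00 in week 5.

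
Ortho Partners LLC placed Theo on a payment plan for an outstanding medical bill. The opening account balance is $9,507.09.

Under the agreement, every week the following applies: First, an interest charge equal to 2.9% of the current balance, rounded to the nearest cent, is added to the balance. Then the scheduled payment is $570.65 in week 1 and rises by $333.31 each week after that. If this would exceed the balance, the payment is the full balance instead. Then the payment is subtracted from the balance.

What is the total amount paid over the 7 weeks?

$10,900.18

# | Opening | Interest | Payment | End bal
1 | $9,507.09 | $275.71 | $570.65 | $9,212.15
2 | $9,212.15 | $267.15 | $903.96 | $8,575.34
3 | $8,575.34 | $248.68 | $1,237.27 | $7,586.75
4 | $7,586.75 | $220.02 | $1,570.58 | $6,236.19
5 | $6,236.19 | $180.85 | $1,903.89 | $4,513.15
6 | $4,513.15 | $130.88 | $2,237.20 | $2,406.83
7 | $2,406.83 | $69.80 | $2,476.63 | $0.00
Total paid: $10,900.18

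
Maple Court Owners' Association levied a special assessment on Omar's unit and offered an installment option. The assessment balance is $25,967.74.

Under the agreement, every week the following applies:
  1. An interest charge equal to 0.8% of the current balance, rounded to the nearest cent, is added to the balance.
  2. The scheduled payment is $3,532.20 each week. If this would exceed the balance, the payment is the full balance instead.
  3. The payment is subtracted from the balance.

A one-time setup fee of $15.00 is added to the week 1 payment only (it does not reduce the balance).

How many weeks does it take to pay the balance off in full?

Week 1: opening $25,967.74; interest $207.74 → $26,175.48; payment $3,532.20 (+ $15.00 fee); balance $22,643.28
Week 2: opening $22,643.28; interest $181.15 → $22,824.43; payment $3,532.20; balance $19,292.23
Week 3: opening $19,292.23; interest $154.34 → $19,446.57; payment $3,532.20; balance $15,914.37
Week 4: opening $15,914.37; interest $127.31 → $16,041.68; payment $3,532.20; balance $12,509.48
Week 5: opening $12,509.48; interest $100.08 → $12,609.56; payment $3,532.20; balance $9,077.36
Week 6: opening $9,077.36; interest $72.62 → $9,149.98; payment $3,532.20; balance $5,617.78
Week 7: opening $5,617.78; interest $44.94 → $5,662.72; payment $3,532.20; balance $2,130.52
Week 8: opening $2,130.52; interest $17.04 → $2,147.56; payment $2,147.56; balance $0.00
Balance reaches $0.00 in week 8.

8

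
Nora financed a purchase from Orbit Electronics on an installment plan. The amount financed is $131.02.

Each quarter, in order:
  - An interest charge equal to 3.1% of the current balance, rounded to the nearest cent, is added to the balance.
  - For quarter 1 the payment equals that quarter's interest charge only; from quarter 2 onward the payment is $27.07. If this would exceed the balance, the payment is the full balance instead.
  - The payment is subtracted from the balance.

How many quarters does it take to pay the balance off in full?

7

Quarter 1: opening $131.02; interest $4.06 → $135.08; payment $4.06; balance $131.02
Quarter 2: opening $131.02; interest $4.06 → $135.08; payment $27.07; balance $108.01
Quarter 3: opening $108.01; interest $3.35 → $111.36; payment $27.07; balance $84.29
Quarter 4: opening $84.29; interest $2.61 → $86.90; payment $27.07; balance $59.83
Quarter 5: opening $59.83; interest $1.85 → $61.68; payment $27.07; balance $34.61
Quarter 6: opening $34.61; interest $1.07 → $35.68; payment $27.07; balance $8.61
Quarter 7: opening $8.61; interest $0.27 → $8.88; payment $8.88; balance $0.00
Balance reaches $0.00 in quarter 7.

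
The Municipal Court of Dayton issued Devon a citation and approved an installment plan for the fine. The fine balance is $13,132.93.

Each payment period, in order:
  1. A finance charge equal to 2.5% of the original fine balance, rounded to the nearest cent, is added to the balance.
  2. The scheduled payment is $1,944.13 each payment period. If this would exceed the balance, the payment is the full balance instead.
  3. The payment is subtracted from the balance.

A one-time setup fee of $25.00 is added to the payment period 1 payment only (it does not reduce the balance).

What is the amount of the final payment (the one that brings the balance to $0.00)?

$534.77

Payment period 1: opening $13,132.93; interest $328.32 → $13,461.25; payment $1,944.13 (+ $25.00 fee); balance $11,517.12
Payment period 2: opening $11,517.12; interest $328.32 → $11,845.44; payment $1,944.13; balance $9,901.31
Payment period 3: opening $9,901.31; interest $328.32 → $10,229.63; payment $1,944.13; balance $8,285.50
Payment period 4: opening $8,285.50; interest $328.32 → $8,613.82; payment $1,944.13; balance $6,669.69
Payment period 5: opening $6,669.69; interest $328.32 → $6,998.01; payment $1,944.13; balance $5,053.88
Payment period 6: opening $5,053.88; interest $328.32 → $5,382.20; payment $1,944.13; balance $3,438.07
Payment period 7: opening $3,438.07; interest $328.32 → $3,766.39; payment $1,944.13; balance $1,822.26
Payment period 8: opening $1,822.26; interest $328.32 → $2,150.58; payment $1,944.13; balance $206.45
Payment period 9: opening $206.45; interest $328.32 → $534.77; payment $534.77; balance $0.00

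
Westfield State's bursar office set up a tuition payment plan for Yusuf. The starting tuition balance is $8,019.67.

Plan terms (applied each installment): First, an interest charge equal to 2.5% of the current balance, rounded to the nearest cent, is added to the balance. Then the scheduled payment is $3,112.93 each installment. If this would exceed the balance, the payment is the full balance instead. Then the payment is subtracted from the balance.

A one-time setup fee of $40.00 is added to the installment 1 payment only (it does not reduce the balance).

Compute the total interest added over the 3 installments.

$381.22

# | Opening | Interest | Payment | Fee | End bal
1 | $8,019.67 | $200.49 | $3,112.93 | $40.00 | $5,107.23
2 | $5,107.23 | $127.68 | $3,112.93 | — | $2,121.98
3 | $2,121.98 | $53.05 | $2,175.03 | — | $0.00
Total interest: $200.49 + $127.68 + $53.05 = $381.22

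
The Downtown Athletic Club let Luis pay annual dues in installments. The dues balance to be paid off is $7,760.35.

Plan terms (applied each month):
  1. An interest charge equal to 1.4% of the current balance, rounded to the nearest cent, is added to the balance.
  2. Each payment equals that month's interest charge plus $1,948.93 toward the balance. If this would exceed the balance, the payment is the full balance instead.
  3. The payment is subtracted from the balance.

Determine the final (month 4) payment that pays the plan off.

$1,940.35

# | Opening | Interest | Payment | End bal
1 | $7,760.35 | $108.64 | $2,057.57 | $5,811.42
2 | $5,811.42 | $81.36 | $2,030.29 | $3,862.49
3 | $3,862.49 | $54.07 | $2,003.00 | $1,913.56
4 | $1,913.56 | $26.79 | $1,940.35 | $0.00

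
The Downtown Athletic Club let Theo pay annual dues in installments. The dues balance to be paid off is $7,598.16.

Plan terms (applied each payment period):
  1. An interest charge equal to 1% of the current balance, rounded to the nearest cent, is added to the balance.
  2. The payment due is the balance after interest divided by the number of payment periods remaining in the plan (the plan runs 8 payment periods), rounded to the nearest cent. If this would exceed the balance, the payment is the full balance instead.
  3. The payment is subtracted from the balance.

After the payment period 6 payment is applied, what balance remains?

$2,016.40

Payment period 1: $7,598.16 +$75.98 interest = $7,674.14; pay $959.27 → $6,714.87
Payment period 2: $6,714.87 +$67.15 interest = $6,782.02; pay $968.86 → $5,813.16
Payment period 3: $5,813.16 +$58.13 interest = $5,871.29; pay $978.55 → $4,892.74
Payment period 4: $4,892.74 +$48.93 interest = $4,941.67; pay $988.33 → $3,953.34
Payment period 5: $3,953.34 +$39.53 interest = $3,992.87; pay $998.22 → $2,994.65
Payment period 6: $2,994.65 +$29.95 interest = $3,024.60; pay $1,008.20 → $2,016.40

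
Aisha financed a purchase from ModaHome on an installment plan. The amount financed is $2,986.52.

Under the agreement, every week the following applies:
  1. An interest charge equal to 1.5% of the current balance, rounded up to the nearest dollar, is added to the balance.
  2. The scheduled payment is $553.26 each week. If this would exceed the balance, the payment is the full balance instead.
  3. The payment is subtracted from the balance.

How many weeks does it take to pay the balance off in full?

6

# | Opening | Interest | Payment | End bal
1 | $2,986.52 | $45.00 | $553.26 | $2,478.26
2 | $2,478.26 | $38.00 | $553.26 | $1,963.00
3 | $1,963.00 | $30.00 | $553.26 | $1,439.74
4 | $1,439.74 | $22.00 | $553.26 | $908.48
5 | $908.48 | $14.00 | $553.26 | $369.22
6 | $369.22 | $6.00 | $375.22 | $0.00
Balance reaches $0.00 in week 6.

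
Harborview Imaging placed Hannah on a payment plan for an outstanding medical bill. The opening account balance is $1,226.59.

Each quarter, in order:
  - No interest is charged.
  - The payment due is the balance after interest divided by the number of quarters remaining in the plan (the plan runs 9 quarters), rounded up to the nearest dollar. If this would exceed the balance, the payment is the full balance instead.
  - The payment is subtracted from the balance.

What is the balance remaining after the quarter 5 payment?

Quarter 1: opening $1,226.59; payment $137.00; balance $1,089.59
Quarter 2: opening $1,089.59; payment $137.00; balance $952.59
Quarter 3: opening $952.59; payment $137.00; balance $815.59
Quarter 4: opening $815.59; payment $136.00; balance $679.59
Quarter 5: opening $679.59; payment $136.00; balance $543.59

$543.59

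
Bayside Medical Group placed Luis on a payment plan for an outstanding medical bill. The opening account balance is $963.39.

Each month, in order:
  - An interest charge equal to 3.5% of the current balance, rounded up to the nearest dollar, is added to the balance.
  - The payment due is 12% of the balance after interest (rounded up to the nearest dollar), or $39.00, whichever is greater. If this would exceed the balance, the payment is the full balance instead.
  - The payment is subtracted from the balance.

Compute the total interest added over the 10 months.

$234.00

Month 1: opening $963.39; interest $34.00 → $997.39; payment $120.00; balance $877.39
Month 2: opening $877.39; interest $31.00 → $908.39; payment $110.00; balance $798.39
Month 3: opening $798.39; interest $28.00 → $826.39; payment $100.00; balance $726.39
Month 4: opening $726.39; interest $26.00 → $752.39; payment $91.00; balance $661.39
Month 5: opening $661.39; interest $24.00 → $685.39; payment $83.00; balance $602.39
Month 6: opening $602.39; interest $22.00 → $624.39; payment $75.00; balance $549.39
Month 7: opening $549.39; interest $20.00 → $569.39; payment $69.00; balance $500.39
Month 8: opening $500.39; interest $18.00 → $518.39; payment $63.00; balance $455.39
Month 9: opening $455.39; interest $16.00 → $471.39; payment $57.00; balance $414.39
Month 10: opening $414.39; interest $15.00 → $429.39; payment $52.00; balance $377.39
Total interest: $34.00 + $31.00 + $28.00 + $26.00 + $24.00 + $22.00 + $20.00 + $18.00 + $16.00 + $15.00 = $234.00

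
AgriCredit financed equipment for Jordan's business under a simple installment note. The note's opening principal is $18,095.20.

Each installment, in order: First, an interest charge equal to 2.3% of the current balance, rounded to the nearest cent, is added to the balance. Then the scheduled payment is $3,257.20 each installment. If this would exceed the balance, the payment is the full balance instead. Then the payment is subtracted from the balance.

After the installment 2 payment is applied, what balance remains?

$12,347.84

Installment 1: $18,095.20 +$416.19 interest = $18,511.39; pay $3,257.20 → $15,254.19
Installment 2: $15,254.19 +$350.85 interest = $15,605.04; pay $3,257.20 → $12,347.84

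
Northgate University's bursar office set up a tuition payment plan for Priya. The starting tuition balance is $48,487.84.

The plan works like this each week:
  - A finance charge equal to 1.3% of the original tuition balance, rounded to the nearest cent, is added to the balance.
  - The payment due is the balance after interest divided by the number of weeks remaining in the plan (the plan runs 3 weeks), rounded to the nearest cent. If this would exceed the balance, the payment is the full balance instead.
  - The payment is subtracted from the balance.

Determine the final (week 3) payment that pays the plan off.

Week 1: opening $48,487.84; interest $630.34 → $49,118.18; payment $16,372.73; balance $32,745.45
Week 2: opening $32,745.45; interest $630.34 → $33,375.79; payment $16,687.90; balance $16,687.89
Week 3: opening $16,687.89; interest $630.34 → $17,318.23; payment $17,318.23; balance $0.00

$17,318.23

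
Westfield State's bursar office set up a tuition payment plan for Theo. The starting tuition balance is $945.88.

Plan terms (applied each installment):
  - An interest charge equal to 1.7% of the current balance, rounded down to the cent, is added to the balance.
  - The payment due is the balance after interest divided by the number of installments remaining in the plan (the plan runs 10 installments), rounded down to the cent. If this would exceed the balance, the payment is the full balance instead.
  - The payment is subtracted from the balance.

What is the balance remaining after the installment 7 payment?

$319.29

Installment 1: opening $945.88; interest $16.07 → $961.95; payment $96.19; balance $865.76
Installment 2: opening $865.76; interest $14.71 → $880.47; payment $97.83; balance $782.64
Installment 3: opening $782.64; interest $13.30 → $795.94; payment $99.49; balance $696.45
Installment 4: opening $696.45; interest $11.83 → $708.28; payment $101.18; balance $607.10
Installment 5: opening $607.10; interest $10.32 → $617.42; payment $102.90; balance $514.52
Installment 6: opening $514.52; interest $8.74 → $523.26; payment $104.65; balance $418.61
Installment 7: opening $418.61; interest $7.11 → $425.72; payment $106.43; balance $319.29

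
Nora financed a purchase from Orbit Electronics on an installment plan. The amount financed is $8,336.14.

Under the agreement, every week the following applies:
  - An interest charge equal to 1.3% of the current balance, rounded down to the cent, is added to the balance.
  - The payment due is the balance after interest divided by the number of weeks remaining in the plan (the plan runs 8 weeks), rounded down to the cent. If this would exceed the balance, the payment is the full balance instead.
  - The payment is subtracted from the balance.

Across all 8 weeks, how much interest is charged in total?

Week 1: opening $8,336.14; interest $108.36 → $8,444.50; payment $1,055.56; balance $7,388.94
Week 2: opening $7,388.94; interest $96.05 → $7,484.99; payment $1,069.28; balance $6,415.71
Week 3: opening $6,415.71; interest $83.40 → $6,499.11; payment $1,083.18; balance $5,415.93
Week 4: opening $5,415.93; interest $70.40 → $5,486.33; payment $1,097.26; balance $4,389.07
Week 5: opening $4,389.07; interest $57.05 → $4,446.12; payment $1,111.53; balance $3,334.59
Week 6: opening $3,334.59; interest $43.34 → $3,377.93; payment $1,125.97; balance $2,251.96
Week 7: opening $2,251.96; interest $29.27 → $2,281.23; payment $1,140.61; balance $1,140.62
Week 8: opening $1,140.62; interest $14.82 → $1,155.44; payment $1,155.44; balance $0.00
Total interest: $108.36 + $96.05 + $83.40 + $70.40 + $57.05 + $43.34 + $29.27 + $14.82 = $502.69

$502.69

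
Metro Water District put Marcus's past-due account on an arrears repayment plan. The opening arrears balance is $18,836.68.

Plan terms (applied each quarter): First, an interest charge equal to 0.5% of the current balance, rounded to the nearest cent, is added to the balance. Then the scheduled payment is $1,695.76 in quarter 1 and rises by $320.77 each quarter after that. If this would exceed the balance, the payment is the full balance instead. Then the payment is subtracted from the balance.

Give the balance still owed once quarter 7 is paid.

Quarter 1: $18,836.68 +$94.18 interest = $18,930.86; pay $1,695.76 → $17,235.10
Quarter 2: $17,235.10 +$86.18 interest = $17,321.28; pay $2,016.53 → $15,304.75
Quarter 3: $15,304.75 +$76.52 interest = $15,381.27; pay $2,337.30 → $13,043.97
Quarter 4: $13,043.97 +$65.22 interest = $13,109.19; pay $2,658.07 → $10,451.12
Quarter 5: $10,451.12 +$52.26 interest = $10,503.38; pay $2,978.84 → $7,524.54
Quarter 6: $7,524.54 +$37.62 interest = $7,562.16; pay $3,299.61 → $4,262.55
Quarter 7: $4,262.55 +$21.31 interest = $4,283.86; pay $3,620.38 → $663.48

$663.48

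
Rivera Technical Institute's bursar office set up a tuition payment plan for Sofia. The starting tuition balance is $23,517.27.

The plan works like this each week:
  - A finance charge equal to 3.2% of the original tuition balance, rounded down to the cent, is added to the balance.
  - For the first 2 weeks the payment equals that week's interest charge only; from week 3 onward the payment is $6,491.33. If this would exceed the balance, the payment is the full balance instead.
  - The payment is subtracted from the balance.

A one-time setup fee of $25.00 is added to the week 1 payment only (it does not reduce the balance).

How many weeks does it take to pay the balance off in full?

7

# | Opening | Interest | Payment | Fee | End bal
1 | $23,517.27 | $752.55 | $752.55 | $25.00 | $23,517.27
2 | $23,517.27 | $752.55 | $752.55 | — | $23,517.27
3 | $23,517.27 | $752.55 | $6,491.33 | — | $17,778.49
4 | $17,778.49 | $752.55 | $6,491.33 | — | $12,039.71
5 | $12,039.71 | $752.55 | $6,491.33 | — | $6,300.93
6 | $6,300.93 | $752.55 | $6,491.33 | — | $562.15
7 | $562.15 | $752.55 | $1,314.70 | — | $0.00
Balance reaches $0.00 in week 7.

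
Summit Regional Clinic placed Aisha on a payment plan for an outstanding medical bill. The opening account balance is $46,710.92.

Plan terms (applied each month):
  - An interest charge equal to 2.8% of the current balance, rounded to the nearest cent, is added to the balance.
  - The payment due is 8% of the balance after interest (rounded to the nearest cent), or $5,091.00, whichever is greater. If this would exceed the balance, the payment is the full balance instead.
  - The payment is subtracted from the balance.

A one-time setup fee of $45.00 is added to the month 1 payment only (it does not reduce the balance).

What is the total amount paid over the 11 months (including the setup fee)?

# | Opening | Interest | Payment | Fee | End bal
1 | $46,710.92 | $1,307.91 | $5,091.00 | $45.00 | $42,927.83
2 | $42,927.83 | $1,201.98 | $5,091.00 | — | $39,038.81
3 | $39,038.81 | $1,093.09 | $5,091.00 | — | $35,040.90
4 | $35,040.90 | $981.15 | $5,091.00 | — | $30,931.05
5 | $30,931.05 | $866.07 | $5,091.00 | — | $26,706.12
6 | $26,706.12 | $747.77 | $5,091.00 | — | $22,362.89
7 | $22,362.89 | $626.16 | $5,091.00 | — | $17,898.05
8 | $17,898.05 | $501.15 | $5,091.00 | — | $13,308.20
9 | $13,308.20 | $372.63 | $5,091.00 | — | $8,589.83
10 | $8,589.83 | $240.52 | $5,091.00 | — | $3,739.35
11 | $3,739.35 | $104.70 | $3,844.05 | — | $0.00
Total paid: $54,799.05

$54,799.05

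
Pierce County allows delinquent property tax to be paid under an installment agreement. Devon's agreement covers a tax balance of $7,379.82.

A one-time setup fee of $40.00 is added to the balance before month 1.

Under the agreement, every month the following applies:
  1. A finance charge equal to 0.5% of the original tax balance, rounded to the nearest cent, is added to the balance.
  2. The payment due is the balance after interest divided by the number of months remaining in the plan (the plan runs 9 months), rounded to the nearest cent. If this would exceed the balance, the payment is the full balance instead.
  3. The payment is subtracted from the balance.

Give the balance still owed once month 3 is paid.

# | Opening | Interest | Payment | End bal
1 | $7,419.82 | $36.90 | $828.52 | $6,628.20
2 | $6,628.20 | $36.90 | $833.14 | $5,831.96
3 | $5,831.96 | $36.90 | $838.41 | $5,030.45

$5,030.45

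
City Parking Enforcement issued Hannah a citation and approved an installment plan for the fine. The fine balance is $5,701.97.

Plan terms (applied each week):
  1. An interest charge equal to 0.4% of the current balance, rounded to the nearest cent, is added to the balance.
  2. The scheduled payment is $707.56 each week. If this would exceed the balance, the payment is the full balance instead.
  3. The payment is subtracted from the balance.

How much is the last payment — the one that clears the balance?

$147.24

Week 1: $5,701.97 +$22.81 interest = $5,724.78; pay $707.56 → $5,017.22
Week 2: $5,017.22 +$20.07 interest = $5,037.29; pay $707.56 → $4,329.73
Week 3: $4,329.73 +$17.32 interest = $4,347.05; pay $707.56 → $3,639.49
Week 4: $3,639.49 +$14.56 interest = $3,654.05; pay $707.56 → $2,946.49
Week 5: $2,946.49 +$11.79 interest = $2,958.28; pay $707.56 → $2,250.72
Week 6: $2,250.72 +$9.00 interest = $2,259.72; pay $707.56 → $1,552.16
Week 7: $1,552.16 +$6.21 interest = $1,558.37; pay $707.56 → $850.81
Week 8: $850.81 +$3.40 interest = $854.21; pay $707.56 → $146.65
Week 9: $146.65 +$0.59 interest = $147.24; pay $147.24 → $0.00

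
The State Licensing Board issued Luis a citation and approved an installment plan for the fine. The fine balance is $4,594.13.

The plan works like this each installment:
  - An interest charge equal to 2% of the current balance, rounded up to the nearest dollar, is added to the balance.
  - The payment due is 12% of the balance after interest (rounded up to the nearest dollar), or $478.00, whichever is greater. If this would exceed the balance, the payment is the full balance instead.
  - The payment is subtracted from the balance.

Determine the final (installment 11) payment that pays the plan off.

Installment 1: opening $4,594.13; interest $92.00 → $4,686.13; payment $563.00; balance $4,123.13
Installment 2: opening $4,123.13; interest $83.00 → $4,206.13; payment $505.00; balance $3,701.13
Installment 3: opening $3,701.13; interest $75.00 → $3,776.13; payment $478.00; balance $3,298.13
Installment 4: opening $3,298.13; interest $66.00 → $3,364.13; payment $478.00; balance $2,886.13
Installment 5: opening $2,886.13; interest $58.00 → $2,944.13; payment $478.00; balance $2,466.13
Installment 6: opening $2,466.13; interest $50.00 → $2,516.13; payment $478.00; balance $2,038.13
Installment 7: opening $2,038.13; interest $41.00 → $2,079.13; payment $478.00; balance $1,601.13
Installment 8: opening $1,601.13; interest $33.00 → $1,634.13; payment $478.00; balance $1,156.13
Installment 9: opening $1,156.13; interest $24.00 → $1,180.13; payment $478.00; balance $702.13
Installment 10: opening $702.13; interest $15.00 → $717.13; payment $478.00; balance $239.13
Installment 11: opening $239.13; interest $5.00 → $244.13; payment $244.13; balance $0.00

$244.13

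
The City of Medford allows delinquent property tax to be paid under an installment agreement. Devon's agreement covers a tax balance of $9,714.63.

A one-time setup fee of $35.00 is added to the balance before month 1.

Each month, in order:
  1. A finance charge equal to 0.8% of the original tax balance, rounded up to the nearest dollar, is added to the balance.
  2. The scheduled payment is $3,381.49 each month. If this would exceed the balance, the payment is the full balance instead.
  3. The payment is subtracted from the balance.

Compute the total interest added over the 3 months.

Month 1: opening $9,749.63; interest $78.00 → $9,827.63; payment $3,381.49; balance $6,446.14
Month 2: opening $6,446.14; interest $78.00 → $6,524.14; payment $3,381.49; balance $3,142.65
Month 3: opening $3,142.65; interest $78.00 → $3,220.65; payment $3,220.65; balance $0.00
Total interest: $78.00 + $78.00 + $78.00 = $234.00

$234.00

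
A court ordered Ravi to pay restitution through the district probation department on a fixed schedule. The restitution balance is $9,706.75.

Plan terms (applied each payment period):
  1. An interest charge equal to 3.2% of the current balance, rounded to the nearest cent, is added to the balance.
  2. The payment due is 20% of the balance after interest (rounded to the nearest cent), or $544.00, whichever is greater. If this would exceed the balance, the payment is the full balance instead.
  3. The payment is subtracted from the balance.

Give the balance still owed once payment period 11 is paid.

Payment period 1: $9,706.75 +$310.62 interest = $10,017.37; pay $2,003.47 → $8,013.90
Payment period 2: $8,013.90 +$256.44 interest = $8,270.34; pay $1,654.07 → $6,616.27
Payment period 3: $6,616.27 +$211.72 interest = $6,827.99; pay $1,365.60 → $5,462.39
Payment period 4: $5,462.39 +$174.80 interest = $5,637.19; pay $1,127.44 → $4,509.75
Payment period 5: $4,509.75 +$144.31 interest = $4,654.06; pay $930.81 → $3,723.25
Payment period 6: $3,723.25 +$119.14 interest = $3,842.39; pay $768.48 → $3,073.91
Payment period 7: $3,073.91 +$98.37 interest = $3,172.28; pay $634.46 → $2,537.82
Payment period 8: $2,537.82 +$81.21 interest = $2,619.03; pay $544.00 → $2,075.03
Payment period 9: $2,075.03 +$66.40 interest = $2,141.43; pay $544.00 → $1,597.43
Payment period 10: $1,597.43 +$51.12 interest = $1,648.55; pay $544.00 → $1,104.55
Payment period 11: $1,104.55 +$35.35 interest = $1,139.90; pay $544.00 → $595.90

$595.90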